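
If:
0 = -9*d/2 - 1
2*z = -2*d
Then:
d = -2/9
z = 2/9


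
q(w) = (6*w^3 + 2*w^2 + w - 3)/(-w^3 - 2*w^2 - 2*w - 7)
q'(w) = (3*w^2 + 4*w + 2)*(6*w^3 + 2*w^2 + w - 3)/(-w^3 - 2*w^2 - 2*w - 7)^2 + (18*w^2 + 4*w + 1)/(-w^3 - 2*w^2 - 2*w - 7)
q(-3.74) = -11.79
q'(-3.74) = -4.20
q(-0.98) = 1.28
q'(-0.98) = -2.59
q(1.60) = -1.46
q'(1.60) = -1.55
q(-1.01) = 1.36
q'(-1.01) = -2.79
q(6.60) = -4.60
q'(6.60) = -0.20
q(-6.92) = -7.85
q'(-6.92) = -0.37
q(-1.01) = 1.36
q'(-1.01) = -2.79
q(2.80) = -2.93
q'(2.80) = -0.91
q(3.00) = -3.10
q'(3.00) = -0.82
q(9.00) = -4.96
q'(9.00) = -0.11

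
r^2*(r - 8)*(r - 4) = r^4 - 12*r^3 + 32*r^2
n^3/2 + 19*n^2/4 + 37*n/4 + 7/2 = (n/2 + 1)*(n + 1/2)*(n + 7)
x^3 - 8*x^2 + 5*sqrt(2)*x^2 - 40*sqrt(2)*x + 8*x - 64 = (x - 8)*(x + sqrt(2))*(x + 4*sqrt(2))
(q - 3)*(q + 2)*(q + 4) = q^3 + 3*q^2 - 10*q - 24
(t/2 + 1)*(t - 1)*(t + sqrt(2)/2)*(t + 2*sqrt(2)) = t^4/2 + t^3/2 + 5*sqrt(2)*t^3/4 + 5*sqrt(2)*t^2/4 - 5*sqrt(2)*t/2 + t - 2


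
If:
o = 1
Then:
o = 1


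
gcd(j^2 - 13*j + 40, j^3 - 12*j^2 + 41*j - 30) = j - 5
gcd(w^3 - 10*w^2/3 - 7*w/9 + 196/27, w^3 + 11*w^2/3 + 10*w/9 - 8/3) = w + 4/3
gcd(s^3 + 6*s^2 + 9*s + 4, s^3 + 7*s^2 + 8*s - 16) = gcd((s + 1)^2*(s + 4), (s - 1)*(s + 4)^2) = s + 4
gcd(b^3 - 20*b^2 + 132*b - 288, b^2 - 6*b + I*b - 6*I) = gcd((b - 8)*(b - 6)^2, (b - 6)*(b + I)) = b - 6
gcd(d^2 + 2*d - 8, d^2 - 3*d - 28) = d + 4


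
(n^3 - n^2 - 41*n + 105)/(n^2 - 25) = (n^2 + 4*n - 21)/(n + 5)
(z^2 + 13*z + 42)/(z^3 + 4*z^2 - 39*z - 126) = (z + 6)/(z^2 - 3*z - 18)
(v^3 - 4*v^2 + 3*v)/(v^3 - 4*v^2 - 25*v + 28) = v*(v - 3)/(v^2 - 3*v - 28)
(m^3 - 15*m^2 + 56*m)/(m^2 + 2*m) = (m^2 - 15*m + 56)/(m + 2)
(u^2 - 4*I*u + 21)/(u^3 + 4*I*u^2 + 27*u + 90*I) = (u - 7*I)/(u^2 + I*u + 30)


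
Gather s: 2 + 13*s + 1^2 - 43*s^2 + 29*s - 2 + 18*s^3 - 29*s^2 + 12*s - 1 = 18*s^3 - 72*s^2 + 54*s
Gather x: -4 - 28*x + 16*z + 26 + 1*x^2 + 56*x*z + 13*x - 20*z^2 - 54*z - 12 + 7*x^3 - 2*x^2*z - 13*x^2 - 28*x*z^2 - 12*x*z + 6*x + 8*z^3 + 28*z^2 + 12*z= 7*x^3 + x^2*(-2*z - 12) + x*(-28*z^2 + 44*z - 9) + 8*z^3 + 8*z^2 - 26*z + 10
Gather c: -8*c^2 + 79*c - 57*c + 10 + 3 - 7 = -8*c^2 + 22*c + 6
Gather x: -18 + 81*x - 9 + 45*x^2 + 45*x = 45*x^2 + 126*x - 27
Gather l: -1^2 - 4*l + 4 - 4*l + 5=8 - 8*l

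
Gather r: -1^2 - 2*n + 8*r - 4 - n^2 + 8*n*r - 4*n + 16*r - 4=-n^2 - 6*n + r*(8*n + 24) - 9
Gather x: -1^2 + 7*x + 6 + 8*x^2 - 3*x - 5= 8*x^2 + 4*x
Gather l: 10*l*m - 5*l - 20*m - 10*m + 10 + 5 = l*(10*m - 5) - 30*m + 15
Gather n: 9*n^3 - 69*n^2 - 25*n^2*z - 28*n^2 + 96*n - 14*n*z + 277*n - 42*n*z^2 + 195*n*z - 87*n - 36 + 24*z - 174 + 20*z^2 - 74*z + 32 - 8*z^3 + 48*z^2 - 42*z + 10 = 9*n^3 + n^2*(-25*z - 97) + n*(-42*z^2 + 181*z + 286) - 8*z^3 + 68*z^2 - 92*z - 168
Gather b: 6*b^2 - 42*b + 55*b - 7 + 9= 6*b^2 + 13*b + 2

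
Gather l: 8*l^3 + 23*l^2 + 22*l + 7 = 8*l^3 + 23*l^2 + 22*l + 7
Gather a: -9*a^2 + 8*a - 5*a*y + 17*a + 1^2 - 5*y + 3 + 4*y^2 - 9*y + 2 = -9*a^2 + a*(25 - 5*y) + 4*y^2 - 14*y + 6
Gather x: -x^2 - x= -x^2 - x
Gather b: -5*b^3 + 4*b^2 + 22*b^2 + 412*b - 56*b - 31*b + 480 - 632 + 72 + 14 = -5*b^3 + 26*b^2 + 325*b - 66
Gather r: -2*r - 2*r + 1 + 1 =2 - 4*r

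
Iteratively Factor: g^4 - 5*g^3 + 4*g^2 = (g)*(g^3 - 5*g^2 + 4*g) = g*(g - 4)*(g^2 - g) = g*(g - 4)*(g - 1)*(g)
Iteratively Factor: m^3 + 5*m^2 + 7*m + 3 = (m + 1)*(m^2 + 4*m + 3) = (m + 1)^2*(m + 3)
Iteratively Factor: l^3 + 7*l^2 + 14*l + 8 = (l + 1)*(l^2 + 6*l + 8) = (l + 1)*(l + 2)*(l + 4)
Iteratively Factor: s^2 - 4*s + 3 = (s - 3)*(s - 1)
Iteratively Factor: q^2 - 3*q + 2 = (q - 2)*(q - 1)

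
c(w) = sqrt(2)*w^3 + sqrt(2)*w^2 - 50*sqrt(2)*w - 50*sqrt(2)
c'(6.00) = 98.99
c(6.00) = -138.59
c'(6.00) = 98.99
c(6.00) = -138.59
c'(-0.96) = -69.52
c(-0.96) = -2.78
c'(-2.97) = -41.69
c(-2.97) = 114.73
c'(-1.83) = -61.68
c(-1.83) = 54.76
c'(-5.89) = 59.82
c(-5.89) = 105.86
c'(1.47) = -57.38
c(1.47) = -167.11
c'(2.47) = -37.84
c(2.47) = -215.43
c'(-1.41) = -66.26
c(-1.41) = 27.84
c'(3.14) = -20.00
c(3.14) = -235.02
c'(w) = 3*sqrt(2)*w^2 + 2*sqrt(2)*w - 50*sqrt(2)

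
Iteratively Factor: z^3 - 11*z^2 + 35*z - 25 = (z - 5)*(z^2 - 6*z + 5) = (z - 5)*(z - 1)*(z - 5)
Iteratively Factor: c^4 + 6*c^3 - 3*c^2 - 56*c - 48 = (c - 3)*(c^3 + 9*c^2 + 24*c + 16) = (c - 3)*(c + 1)*(c^2 + 8*c + 16) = (c - 3)*(c + 1)*(c + 4)*(c + 4)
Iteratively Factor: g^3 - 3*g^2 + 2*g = (g)*(g^2 - 3*g + 2) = g*(g - 2)*(g - 1)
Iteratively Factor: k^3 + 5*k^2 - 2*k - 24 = (k - 2)*(k^2 + 7*k + 12) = (k - 2)*(k + 4)*(k + 3)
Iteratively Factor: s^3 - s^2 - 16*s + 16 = (s - 4)*(s^2 + 3*s - 4) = (s - 4)*(s - 1)*(s + 4)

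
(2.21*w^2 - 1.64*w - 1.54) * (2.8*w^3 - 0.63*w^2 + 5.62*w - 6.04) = 6.188*w^5 - 5.9843*w^4 + 9.1414*w^3 - 21.595*w^2 + 1.2508*w + 9.3016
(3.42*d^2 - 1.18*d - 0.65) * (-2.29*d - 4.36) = -7.8318*d^3 - 12.209*d^2 + 6.6333*d + 2.834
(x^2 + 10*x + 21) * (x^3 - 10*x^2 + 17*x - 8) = x^5 - 62*x^3 - 48*x^2 + 277*x - 168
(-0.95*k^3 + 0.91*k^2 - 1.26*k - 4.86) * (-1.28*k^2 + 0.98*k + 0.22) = 1.216*k^5 - 2.0958*k^4 + 2.2956*k^3 + 5.1862*k^2 - 5.04*k - 1.0692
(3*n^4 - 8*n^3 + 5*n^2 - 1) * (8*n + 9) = 24*n^5 - 37*n^4 - 32*n^3 + 45*n^2 - 8*n - 9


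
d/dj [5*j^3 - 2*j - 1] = 15*j^2 - 2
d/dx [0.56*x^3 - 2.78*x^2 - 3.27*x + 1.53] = 1.68*x^2 - 5.56*x - 3.27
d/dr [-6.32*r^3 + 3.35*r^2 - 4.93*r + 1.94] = -18.96*r^2 + 6.7*r - 4.93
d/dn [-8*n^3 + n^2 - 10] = 2*n*(1 - 12*n)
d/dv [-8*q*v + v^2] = -8*q + 2*v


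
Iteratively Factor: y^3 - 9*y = (y)*(y^2 - 9) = y*(y + 3)*(y - 3)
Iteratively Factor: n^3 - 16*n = (n)*(n^2 - 16) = n*(n - 4)*(n + 4)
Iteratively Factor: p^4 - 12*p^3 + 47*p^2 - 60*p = (p - 3)*(p^3 - 9*p^2 + 20*p) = p*(p - 3)*(p^2 - 9*p + 20) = p*(p - 4)*(p - 3)*(p - 5)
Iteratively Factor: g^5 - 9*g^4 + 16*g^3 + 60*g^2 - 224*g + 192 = (g - 2)*(g^4 - 7*g^3 + 2*g^2 + 64*g - 96) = (g - 2)^2*(g^3 - 5*g^2 - 8*g + 48) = (g - 4)*(g - 2)^2*(g^2 - g - 12) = (g - 4)*(g - 2)^2*(g + 3)*(g - 4)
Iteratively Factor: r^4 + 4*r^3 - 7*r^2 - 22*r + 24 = (r + 3)*(r^3 + r^2 - 10*r + 8) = (r + 3)*(r + 4)*(r^2 - 3*r + 2) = (r - 2)*(r + 3)*(r + 4)*(r - 1)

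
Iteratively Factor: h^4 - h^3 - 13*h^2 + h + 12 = (h - 1)*(h^3 - 13*h - 12) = (h - 1)*(h + 1)*(h^2 - h - 12) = (h - 4)*(h - 1)*(h + 1)*(h + 3)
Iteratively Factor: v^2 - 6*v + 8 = (v - 2)*(v - 4)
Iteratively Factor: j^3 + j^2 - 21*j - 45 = (j + 3)*(j^2 - 2*j - 15) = (j - 5)*(j + 3)*(j + 3)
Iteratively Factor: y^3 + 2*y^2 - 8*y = (y)*(y^2 + 2*y - 8) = y*(y - 2)*(y + 4)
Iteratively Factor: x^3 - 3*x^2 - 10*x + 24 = (x - 4)*(x^2 + x - 6) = (x - 4)*(x - 2)*(x + 3)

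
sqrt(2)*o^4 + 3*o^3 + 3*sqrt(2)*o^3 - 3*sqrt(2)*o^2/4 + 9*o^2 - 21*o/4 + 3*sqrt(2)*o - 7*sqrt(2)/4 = (o - 1/2)*(o + 7/2)*(o + sqrt(2))*(sqrt(2)*o + 1)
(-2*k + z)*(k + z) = -2*k^2 - k*z + z^2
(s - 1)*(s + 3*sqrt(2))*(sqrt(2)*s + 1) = sqrt(2)*s^3 - sqrt(2)*s^2 + 7*s^2 - 7*s + 3*sqrt(2)*s - 3*sqrt(2)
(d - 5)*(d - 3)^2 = d^3 - 11*d^2 + 39*d - 45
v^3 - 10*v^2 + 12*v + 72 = (v - 6)^2*(v + 2)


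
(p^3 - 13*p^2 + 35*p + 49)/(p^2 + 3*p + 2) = (p^2 - 14*p + 49)/(p + 2)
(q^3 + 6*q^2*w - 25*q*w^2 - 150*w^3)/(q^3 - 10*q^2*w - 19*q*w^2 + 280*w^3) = (q^2 + q*w - 30*w^2)/(q^2 - 15*q*w + 56*w^2)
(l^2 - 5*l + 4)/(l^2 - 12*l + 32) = (l - 1)/(l - 8)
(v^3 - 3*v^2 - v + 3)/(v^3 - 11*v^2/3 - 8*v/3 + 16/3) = 3*(v^2 - 2*v - 3)/(3*v^2 - 8*v - 16)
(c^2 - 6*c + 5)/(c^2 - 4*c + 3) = (c - 5)/(c - 3)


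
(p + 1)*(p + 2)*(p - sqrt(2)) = p^3 - sqrt(2)*p^2 + 3*p^2 - 3*sqrt(2)*p + 2*p - 2*sqrt(2)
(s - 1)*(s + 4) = s^2 + 3*s - 4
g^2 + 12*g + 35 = (g + 5)*(g + 7)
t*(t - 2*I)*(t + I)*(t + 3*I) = t^4 + 2*I*t^3 + 5*t^2 + 6*I*t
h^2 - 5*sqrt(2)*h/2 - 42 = (h - 6*sqrt(2))*(h + 7*sqrt(2)/2)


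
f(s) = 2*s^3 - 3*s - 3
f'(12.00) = 861.00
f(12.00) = 3417.00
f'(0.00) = -3.00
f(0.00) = -3.00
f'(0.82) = 1.03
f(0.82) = -4.36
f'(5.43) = 173.91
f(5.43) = 300.92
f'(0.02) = -3.00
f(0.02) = -3.06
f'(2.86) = 46.08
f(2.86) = 35.21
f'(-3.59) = 74.33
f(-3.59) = -84.77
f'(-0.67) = -0.31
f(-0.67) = -1.59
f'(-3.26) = 60.77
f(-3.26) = -62.51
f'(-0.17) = -2.83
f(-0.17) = -2.50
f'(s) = 6*s^2 - 3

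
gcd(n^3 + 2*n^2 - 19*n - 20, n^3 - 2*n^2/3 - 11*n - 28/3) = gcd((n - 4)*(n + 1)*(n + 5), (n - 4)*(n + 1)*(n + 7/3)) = n^2 - 3*n - 4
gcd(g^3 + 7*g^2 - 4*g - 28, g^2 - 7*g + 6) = 1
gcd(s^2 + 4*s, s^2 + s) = s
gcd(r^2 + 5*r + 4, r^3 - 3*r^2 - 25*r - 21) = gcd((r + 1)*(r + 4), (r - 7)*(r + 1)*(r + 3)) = r + 1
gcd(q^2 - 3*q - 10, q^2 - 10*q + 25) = q - 5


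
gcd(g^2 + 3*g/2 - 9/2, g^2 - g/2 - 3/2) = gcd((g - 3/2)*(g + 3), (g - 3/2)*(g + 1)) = g - 3/2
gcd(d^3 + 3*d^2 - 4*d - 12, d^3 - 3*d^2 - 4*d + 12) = d^2 - 4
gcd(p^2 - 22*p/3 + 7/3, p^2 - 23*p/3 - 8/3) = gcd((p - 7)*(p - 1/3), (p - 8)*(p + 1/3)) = 1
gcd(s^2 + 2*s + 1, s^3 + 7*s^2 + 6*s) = s + 1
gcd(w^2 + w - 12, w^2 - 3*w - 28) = w + 4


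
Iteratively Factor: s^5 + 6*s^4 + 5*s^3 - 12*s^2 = (s - 1)*(s^4 + 7*s^3 + 12*s^2) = s*(s - 1)*(s^3 + 7*s^2 + 12*s) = s^2*(s - 1)*(s^2 + 7*s + 12) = s^2*(s - 1)*(s + 4)*(s + 3)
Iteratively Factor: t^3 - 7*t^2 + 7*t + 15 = (t + 1)*(t^2 - 8*t + 15) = (t - 5)*(t + 1)*(t - 3)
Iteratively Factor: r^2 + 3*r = (r + 3)*(r)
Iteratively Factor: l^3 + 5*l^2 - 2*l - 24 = (l - 2)*(l^2 + 7*l + 12) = (l - 2)*(l + 4)*(l + 3)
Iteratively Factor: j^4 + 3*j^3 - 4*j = (j + 2)*(j^3 + j^2 - 2*j) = j*(j + 2)*(j^2 + j - 2) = j*(j + 2)^2*(j - 1)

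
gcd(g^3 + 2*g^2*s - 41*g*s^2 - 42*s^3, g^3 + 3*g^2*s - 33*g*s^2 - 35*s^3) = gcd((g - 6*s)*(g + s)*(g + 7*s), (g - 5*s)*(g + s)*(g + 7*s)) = g^2 + 8*g*s + 7*s^2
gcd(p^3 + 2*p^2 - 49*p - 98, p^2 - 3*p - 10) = p + 2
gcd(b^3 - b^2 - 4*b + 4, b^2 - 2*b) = b - 2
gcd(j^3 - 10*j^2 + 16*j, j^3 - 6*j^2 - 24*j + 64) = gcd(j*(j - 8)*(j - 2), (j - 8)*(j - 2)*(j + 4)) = j^2 - 10*j + 16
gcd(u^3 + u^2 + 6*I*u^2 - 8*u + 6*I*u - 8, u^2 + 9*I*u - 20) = u + 4*I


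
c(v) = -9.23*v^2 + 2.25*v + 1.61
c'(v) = 2.25 - 18.46*v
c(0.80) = -2.50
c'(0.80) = -12.52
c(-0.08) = 1.37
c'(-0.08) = 3.73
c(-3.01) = -88.79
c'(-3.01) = 57.81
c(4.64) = -186.67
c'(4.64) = -83.40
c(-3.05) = -91.11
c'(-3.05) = 58.55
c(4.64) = -186.67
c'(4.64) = -83.40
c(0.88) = -3.56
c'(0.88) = -13.99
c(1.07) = -6.55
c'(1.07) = -17.50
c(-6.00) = -344.17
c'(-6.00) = 113.01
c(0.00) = 1.61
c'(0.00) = 2.25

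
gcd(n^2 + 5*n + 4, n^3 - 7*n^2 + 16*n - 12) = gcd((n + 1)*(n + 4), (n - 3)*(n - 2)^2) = 1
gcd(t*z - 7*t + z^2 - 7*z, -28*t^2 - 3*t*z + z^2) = 1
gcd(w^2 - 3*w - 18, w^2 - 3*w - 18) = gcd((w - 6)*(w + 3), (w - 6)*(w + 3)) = w^2 - 3*w - 18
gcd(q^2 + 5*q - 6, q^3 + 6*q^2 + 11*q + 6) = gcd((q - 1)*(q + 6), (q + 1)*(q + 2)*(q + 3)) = 1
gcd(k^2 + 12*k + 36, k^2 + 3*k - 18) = k + 6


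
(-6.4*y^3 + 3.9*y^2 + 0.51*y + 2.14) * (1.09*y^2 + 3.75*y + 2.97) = -6.976*y^5 - 19.749*y^4 - 3.8271*y^3 + 15.8281*y^2 + 9.5397*y + 6.3558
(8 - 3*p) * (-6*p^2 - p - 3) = 18*p^3 - 45*p^2 + p - 24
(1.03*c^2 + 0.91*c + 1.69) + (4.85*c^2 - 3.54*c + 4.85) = 5.88*c^2 - 2.63*c + 6.54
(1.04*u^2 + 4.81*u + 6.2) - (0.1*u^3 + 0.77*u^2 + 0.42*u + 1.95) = -0.1*u^3 + 0.27*u^2 + 4.39*u + 4.25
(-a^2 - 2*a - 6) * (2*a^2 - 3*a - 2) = -2*a^4 - a^3 - 4*a^2 + 22*a + 12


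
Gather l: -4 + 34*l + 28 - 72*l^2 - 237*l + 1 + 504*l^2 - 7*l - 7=432*l^2 - 210*l + 18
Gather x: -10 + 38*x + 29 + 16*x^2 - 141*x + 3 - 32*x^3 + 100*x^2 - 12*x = -32*x^3 + 116*x^2 - 115*x + 22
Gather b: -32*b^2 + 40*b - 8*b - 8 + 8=-32*b^2 + 32*b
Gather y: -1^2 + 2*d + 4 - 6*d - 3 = -4*d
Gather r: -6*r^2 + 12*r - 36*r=-6*r^2 - 24*r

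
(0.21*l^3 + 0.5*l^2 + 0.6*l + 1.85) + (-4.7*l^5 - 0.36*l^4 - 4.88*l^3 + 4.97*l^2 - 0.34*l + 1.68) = -4.7*l^5 - 0.36*l^4 - 4.67*l^3 + 5.47*l^2 + 0.26*l + 3.53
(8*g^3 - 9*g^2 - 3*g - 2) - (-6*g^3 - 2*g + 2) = 14*g^3 - 9*g^2 - g - 4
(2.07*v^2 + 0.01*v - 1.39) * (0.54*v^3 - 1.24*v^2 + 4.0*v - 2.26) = 1.1178*v^5 - 2.5614*v^4 + 7.517*v^3 - 2.9146*v^2 - 5.5826*v + 3.1414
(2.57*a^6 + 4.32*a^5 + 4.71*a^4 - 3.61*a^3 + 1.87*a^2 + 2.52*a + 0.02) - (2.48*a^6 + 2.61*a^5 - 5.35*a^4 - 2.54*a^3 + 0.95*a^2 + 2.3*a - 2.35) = 0.0899999999999999*a^6 + 1.71*a^5 + 10.06*a^4 - 1.07*a^3 + 0.92*a^2 + 0.22*a + 2.37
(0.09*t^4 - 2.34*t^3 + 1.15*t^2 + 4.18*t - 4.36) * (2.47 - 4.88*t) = -0.4392*t^5 + 11.6415*t^4 - 11.3918*t^3 - 17.5579*t^2 + 31.6014*t - 10.7692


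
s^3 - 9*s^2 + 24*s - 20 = (s - 5)*(s - 2)^2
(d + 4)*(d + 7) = d^2 + 11*d + 28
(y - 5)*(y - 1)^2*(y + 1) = y^4 - 6*y^3 + 4*y^2 + 6*y - 5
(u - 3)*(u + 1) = u^2 - 2*u - 3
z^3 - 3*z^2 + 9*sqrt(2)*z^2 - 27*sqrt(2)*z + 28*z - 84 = (z - 3)*(z + 2*sqrt(2))*(z + 7*sqrt(2))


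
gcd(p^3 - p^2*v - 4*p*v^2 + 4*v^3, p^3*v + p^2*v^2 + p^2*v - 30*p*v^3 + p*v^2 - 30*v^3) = 1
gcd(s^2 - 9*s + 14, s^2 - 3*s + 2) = s - 2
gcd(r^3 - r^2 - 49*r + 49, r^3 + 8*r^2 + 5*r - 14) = r^2 + 6*r - 7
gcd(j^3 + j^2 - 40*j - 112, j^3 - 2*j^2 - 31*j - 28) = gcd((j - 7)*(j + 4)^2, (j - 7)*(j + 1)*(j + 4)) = j^2 - 3*j - 28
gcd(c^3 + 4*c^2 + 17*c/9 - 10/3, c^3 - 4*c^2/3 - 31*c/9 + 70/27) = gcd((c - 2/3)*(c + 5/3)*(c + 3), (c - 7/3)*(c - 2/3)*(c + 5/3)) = c^2 + c - 10/9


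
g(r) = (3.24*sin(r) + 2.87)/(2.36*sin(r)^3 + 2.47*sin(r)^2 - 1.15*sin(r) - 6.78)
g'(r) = (3.24*sin(r) + 2.87)*(-7.08*sin(r)^2*cos(r) - 4.94*sin(r)*cos(r) + 1.15*cos(r))/(2.36*sin(r)^3 + 2.47*sin(r)^2 - 1.15*sin(r) - 6.78)^2 + 3.24*cos(r)/(2.36*sin(r)^3 + 2.47*sin(r)^2 - 1.15*sin(r) - 6.78)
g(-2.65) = -0.23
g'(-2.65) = 0.42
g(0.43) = -0.63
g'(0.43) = -0.63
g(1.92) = -1.59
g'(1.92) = 1.72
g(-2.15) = -0.03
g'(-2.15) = 0.32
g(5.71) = -0.19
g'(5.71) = -0.42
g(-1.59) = 0.07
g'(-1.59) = 0.01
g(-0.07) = -0.40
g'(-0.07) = -0.40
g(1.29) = -1.70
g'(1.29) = -1.62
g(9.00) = -0.63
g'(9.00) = 0.62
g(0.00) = -0.42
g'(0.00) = -0.41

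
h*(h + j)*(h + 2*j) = h^3 + 3*h^2*j + 2*h*j^2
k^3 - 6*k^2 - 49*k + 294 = (k - 7)*(k - 6)*(k + 7)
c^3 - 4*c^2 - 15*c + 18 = (c - 6)*(c - 1)*(c + 3)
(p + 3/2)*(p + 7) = p^2 + 17*p/2 + 21/2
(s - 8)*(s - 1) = s^2 - 9*s + 8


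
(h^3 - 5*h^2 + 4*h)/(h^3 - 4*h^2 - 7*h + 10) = h*(h - 4)/(h^2 - 3*h - 10)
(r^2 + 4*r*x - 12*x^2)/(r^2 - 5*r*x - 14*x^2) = (-r^2 - 4*r*x + 12*x^2)/(-r^2 + 5*r*x + 14*x^2)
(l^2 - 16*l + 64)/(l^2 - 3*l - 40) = (l - 8)/(l + 5)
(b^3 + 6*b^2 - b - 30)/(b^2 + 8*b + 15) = b - 2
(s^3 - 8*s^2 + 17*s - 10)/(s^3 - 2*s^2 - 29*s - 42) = (-s^3 + 8*s^2 - 17*s + 10)/(-s^3 + 2*s^2 + 29*s + 42)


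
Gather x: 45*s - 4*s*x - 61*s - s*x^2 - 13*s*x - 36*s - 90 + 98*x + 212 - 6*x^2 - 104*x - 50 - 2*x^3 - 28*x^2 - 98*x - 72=-52*s - 2*x^3 + x^2*(-s - 34) + x*(-17*s - 104)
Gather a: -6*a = -6*a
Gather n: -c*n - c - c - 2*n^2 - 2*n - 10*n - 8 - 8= -2*c - 2*n^2 + n*(-c - 12) - 16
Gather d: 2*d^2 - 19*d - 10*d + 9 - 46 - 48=2*d^2 - 29*d - 85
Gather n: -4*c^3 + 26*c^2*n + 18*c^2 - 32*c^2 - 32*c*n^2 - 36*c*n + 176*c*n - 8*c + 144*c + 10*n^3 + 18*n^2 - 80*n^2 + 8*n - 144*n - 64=-4*c^3 - 14*c^2 + 136*c + 10*n^3 + n^2*(-32*c - 62) + n*(26*c^2 + 140*c - 136) - 64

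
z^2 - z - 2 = (z - 2)*(z + 1)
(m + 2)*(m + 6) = m^2 + 8*m + 12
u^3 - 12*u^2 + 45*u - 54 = (u - 6)*(u - 3)^2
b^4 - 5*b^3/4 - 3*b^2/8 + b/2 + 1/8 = (b - 1)^2*(b + 1/4)*(b + 1/2)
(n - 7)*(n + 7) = n^2 - 49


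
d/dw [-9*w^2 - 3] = -18*w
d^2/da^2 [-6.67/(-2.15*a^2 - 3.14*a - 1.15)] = (-61.66415*a^2 - 90.05834*a + 6.67*(4.3*a + 3.14)*(8.6*a + 6.28) - 32.98315)/(2.15*a^2 + 3.14*a + 1.15)^3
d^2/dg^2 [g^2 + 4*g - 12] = 2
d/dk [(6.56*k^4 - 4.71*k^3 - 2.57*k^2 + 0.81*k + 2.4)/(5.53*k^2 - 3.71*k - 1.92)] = (72.5536*k^5 - 99.0591*k^4 - 15.4326*k^3 + 32.185*k^2 - 16.6752*k + 7.3488)/(30.5809*k^4 - 41.0326*k^3 - 7.4711*k^2 + 14.2464*k + 3.6864)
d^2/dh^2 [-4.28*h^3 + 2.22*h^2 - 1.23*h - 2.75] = 4.44 - 25.68*h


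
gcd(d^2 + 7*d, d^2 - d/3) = d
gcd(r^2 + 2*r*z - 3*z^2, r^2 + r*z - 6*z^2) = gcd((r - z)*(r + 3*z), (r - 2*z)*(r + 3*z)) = r + 3*z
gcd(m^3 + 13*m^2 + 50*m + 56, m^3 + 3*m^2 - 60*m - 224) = m^2 + 11*m + 28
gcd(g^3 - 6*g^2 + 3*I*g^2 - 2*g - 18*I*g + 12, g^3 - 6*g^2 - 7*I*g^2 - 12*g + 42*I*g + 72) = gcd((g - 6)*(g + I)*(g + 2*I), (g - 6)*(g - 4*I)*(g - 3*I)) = g - 6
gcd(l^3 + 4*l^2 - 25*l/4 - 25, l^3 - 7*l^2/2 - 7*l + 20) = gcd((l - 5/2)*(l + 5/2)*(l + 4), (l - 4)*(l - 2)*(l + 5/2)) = l + 5/2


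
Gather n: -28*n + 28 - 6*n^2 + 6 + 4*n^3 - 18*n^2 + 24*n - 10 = 4*n^3 - 24*n^2 - 4*n + 24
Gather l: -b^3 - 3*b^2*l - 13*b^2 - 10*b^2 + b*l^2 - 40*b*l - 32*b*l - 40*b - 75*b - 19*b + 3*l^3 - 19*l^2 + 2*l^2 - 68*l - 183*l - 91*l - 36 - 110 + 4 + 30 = -b^3 - 23*b^2 - 134*b + 3*l^3 + l^2*(b - 17) + l*(-3*b^2 - 72*b - 342) - 112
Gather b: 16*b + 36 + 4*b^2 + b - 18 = 4*b^2 + 17*b + 18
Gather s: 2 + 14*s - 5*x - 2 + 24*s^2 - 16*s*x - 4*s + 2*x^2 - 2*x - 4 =24*s^2 + s*(10 - 16*x) + 2*x^2 - 7*x - 4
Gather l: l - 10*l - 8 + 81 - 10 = 63 - 9*l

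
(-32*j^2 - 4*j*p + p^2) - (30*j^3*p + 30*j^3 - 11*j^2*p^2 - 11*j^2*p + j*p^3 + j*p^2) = -30*j^3*p - 30*j^3 + 11*j^2*p^2 + 11*j^2*p - 32*j^2 - j*p^3 - j*p^2 - 4*j*p + p^2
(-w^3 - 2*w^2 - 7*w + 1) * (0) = 0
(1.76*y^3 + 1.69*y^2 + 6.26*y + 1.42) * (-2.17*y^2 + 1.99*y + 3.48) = -3.8192*y^5 - 0.164899999999999*y^4 - 4.0963*y^3 + 15.2572*y^2 + 24.6106*y + 4.9416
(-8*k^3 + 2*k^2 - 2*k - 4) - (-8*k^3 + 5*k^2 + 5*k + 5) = -3*k^2 - 7*k - 9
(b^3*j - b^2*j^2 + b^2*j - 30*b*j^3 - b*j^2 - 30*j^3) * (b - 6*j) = b^4*j - 7*b^3*j^2 + b^3*j - 24*b^2*j^3 - 7*b^2*j^2 + 180*b*j^4 - 24*b*j^3 + 180*j^4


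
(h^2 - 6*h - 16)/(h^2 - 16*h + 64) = (h + 2)/(h - 8)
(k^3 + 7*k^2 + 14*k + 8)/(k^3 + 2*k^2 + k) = (k^2 + 6*k + 8)/(k*(k + 1))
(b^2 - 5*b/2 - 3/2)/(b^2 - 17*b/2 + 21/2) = (2*b^2 - 5*b - 3)/(2*b^2 - 17*b + 21)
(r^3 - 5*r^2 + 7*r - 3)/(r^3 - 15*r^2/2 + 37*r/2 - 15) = 2*(r^2 - 2*r + 1)/(2*r^2 - 9*r + 10)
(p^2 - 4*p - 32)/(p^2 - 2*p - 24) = (p - 8)/(p - 6)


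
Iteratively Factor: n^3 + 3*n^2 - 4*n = (n + 4)*(n^2 - n) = n*(n + 4)*(n - 1)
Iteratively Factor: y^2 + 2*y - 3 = (y + 3)*(y - 1)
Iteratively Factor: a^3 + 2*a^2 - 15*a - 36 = (a - 4)*(a^2 + 6*a + 9) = (a - 4)*(a + 3)*(a + 3)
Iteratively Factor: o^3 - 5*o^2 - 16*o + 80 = (o + 4)*(o^2 - 9*o + 20) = (o - 4)*(o + 4)*(o - 5)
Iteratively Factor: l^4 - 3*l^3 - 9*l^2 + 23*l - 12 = (l - 1)*(l^3 - 2*l^2 - 11*l + 12) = (l - 1)*(l + 3)*(l^2 - 5*l + 4) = (l - 1)^2*(l + 3)*(l - 4)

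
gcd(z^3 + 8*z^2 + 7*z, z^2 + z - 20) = 1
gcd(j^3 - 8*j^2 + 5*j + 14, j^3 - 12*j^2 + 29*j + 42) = j^2 - 6*j - 7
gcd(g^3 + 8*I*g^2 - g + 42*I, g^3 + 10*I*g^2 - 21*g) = g^2 + 10*I*g - 21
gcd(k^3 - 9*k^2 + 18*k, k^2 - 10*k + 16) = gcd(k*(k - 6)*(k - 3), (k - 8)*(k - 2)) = 1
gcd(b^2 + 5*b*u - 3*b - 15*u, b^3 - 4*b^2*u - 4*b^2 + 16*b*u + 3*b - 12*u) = b - 3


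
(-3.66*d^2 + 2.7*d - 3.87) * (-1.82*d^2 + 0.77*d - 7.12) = 6.6612*d^4 - 7.7322*d^3 + 35.1816*d^2 - 22.2039*d + 27.5544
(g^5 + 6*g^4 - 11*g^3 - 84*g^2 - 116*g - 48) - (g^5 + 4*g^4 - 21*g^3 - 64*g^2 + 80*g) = 2*g^4 + 10*g^3 - 20*g^2 - 196*g - 48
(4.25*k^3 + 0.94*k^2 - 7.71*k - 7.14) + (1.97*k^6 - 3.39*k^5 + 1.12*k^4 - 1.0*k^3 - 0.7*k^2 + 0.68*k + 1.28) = 1.97*k^6 - 3.39*k^5 + 1.12*k^4 + 3.25*k^3 + 0.24*k^2 - 7.03*k - 5.86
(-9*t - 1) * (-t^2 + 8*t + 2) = 9*t^3 - 71*t^2 - 26*t - 2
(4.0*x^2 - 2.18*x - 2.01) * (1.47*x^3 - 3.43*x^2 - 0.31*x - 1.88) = 5.88*x^5 - 16.9246*x^4 + 3.2827*x^3 + 0.0500999999999999*x^2 + 4.7215*x + 3.7788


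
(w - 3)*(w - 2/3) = w^2 - 11*w/3 + 2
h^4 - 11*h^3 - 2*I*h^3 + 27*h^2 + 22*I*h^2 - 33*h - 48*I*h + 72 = (h - 8)*(h - 3)*(h - 3*I)*(h + I)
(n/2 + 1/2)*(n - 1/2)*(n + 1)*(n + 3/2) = n^4/2 + 3*n^3/2 + 9*n^2/8 - n/4 - 3/8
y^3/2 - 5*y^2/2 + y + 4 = (y/2 + 1/2)*(y - 4)*(y - 2)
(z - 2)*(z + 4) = z^2 + 2*z - 8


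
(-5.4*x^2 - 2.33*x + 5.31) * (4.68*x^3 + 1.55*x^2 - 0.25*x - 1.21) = -25.272*x^5 - 19.2744*x^4 + 22.5893*x^3 + 15.347*x^2 + 1.4918*x - 6.4251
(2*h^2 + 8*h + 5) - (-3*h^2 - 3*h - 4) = 5*h^2 + 11*h + 9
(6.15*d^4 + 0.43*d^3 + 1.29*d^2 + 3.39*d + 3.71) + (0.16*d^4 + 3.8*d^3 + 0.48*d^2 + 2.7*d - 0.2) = 6.31*d^4 + 4.23*d^3 + 1.77*d^2 + 6.09*d + 3.51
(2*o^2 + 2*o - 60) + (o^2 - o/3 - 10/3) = 3*o^2 + 5*o/3 - 190/3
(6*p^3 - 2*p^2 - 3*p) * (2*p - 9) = 12*p^4 - 58*p^3 + 12*p^2 + 27*p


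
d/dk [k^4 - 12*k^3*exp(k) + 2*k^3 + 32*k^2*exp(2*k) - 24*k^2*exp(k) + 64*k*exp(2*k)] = -12*k^3*exp(k) + 4*k^3 + 64*k^2*exp(2*k) - 60*k^2*exp(k) + 6*k^2 + 192*k*exp(2*k) - 48*k*exp(k) + 64*exp(2*k)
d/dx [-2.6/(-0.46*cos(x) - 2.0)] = 1.196*sin(x)/(0.46*cos(x) + 2.0)^2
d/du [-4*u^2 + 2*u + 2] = 2 - 8*u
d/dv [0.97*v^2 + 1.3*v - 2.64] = 1.94*v + 1.3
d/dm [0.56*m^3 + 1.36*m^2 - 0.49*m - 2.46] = 1.68*m^2 + 2.72*m - 0.49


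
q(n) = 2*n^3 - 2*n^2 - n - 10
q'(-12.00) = 911.00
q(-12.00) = -3742.00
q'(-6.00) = 239.00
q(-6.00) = -508.00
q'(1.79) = 11.06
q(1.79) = -6.73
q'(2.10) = 17.06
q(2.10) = -2.40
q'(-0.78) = 5.77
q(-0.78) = -11.39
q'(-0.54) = 2.91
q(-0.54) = -10.36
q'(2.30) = 21.54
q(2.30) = 1.45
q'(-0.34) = 1.05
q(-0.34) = -9.97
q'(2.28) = 21.07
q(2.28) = 1.03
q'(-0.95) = 8.22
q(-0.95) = -12.57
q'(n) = 6*n^2 - 4*n - 1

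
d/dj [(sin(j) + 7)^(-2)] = -2*cos(j)/(sin(j) + 7)^3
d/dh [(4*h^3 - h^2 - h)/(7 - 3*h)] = (-24*h^3 + 87*h^2 - 14*h - 7)/(9*h^2 - 42*h + 49)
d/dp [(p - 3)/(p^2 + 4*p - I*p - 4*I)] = (p^2 + 4*p - I*p - (p - 3)*(2*p + 4 - I) - 4*I)/(p^2 + 4*p - I*p - 4*I)^2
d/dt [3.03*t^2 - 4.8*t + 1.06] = 6.06*t - 4.8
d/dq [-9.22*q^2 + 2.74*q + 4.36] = 2.74 - 18.44*q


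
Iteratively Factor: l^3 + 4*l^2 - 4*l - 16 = (l + 2)*(l^2 + 2*l - 8) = (l - 2)*(l + 2)*(l + 4)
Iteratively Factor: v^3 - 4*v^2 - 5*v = (v - 5)*(v^2 + v) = v*(v - 5)*(v + 1)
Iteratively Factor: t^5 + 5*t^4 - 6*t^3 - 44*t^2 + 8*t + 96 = (t + 2)*(t^4 + 3*t^3 - 12*t^2 - 20*t + 48) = (t - 2)*(t + 2)*(t^3 + 5*t^2 - 2*t - 24) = (t - 2)*(t + 2)*(t + 3)*(t^2 + 2*t - 8) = (t - 2)*(t + 2)*(t + 3)*(t + 4)*(t - 2)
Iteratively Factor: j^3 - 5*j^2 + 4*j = (j - 4)*(j^2 - j) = (j - 4)*(j - 1)*(j)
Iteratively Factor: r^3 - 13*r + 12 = (r + 4)*(r^2 - 4*r + 3) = (r - 1)*(r + 4)*(r - 3)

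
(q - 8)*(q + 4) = q^2 - 4*q - 32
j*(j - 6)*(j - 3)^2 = j^4 - 12*j^3 + 45*j^2 - 54*j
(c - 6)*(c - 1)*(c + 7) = c^3 - 43*c + 42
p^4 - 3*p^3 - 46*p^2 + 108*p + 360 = (p - 6)*(p - 5)*(p + 2)*(p + 6)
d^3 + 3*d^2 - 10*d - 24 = (d - 3)*(d + 2)*(d + 4)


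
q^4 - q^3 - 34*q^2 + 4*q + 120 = (q - 6)*(q - 2)*(q + 2)*(q + 5)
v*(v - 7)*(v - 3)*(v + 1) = v^4 - 9*v^3 + 11*v^2 + 21*v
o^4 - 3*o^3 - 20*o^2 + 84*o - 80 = (o - 4)*(o - 2)^2*(o + 5)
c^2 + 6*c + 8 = (c + 2)*(c + 4)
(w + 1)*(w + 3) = w^2 + 4*w + 3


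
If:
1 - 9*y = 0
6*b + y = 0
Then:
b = -1/54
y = 1/9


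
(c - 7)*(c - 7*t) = c^2 - 7*c*t - 7*c + 49*t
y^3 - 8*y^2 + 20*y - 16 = (y - 4)*(y - 2)^2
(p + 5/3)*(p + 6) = p^2 + 23*p/3 + 10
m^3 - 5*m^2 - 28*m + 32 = (m - 8)*(m - 1)*(m + 4)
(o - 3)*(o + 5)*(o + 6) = o^3 + 8*o^2 - 3*o - 90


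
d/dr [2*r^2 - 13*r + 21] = 4*r - 13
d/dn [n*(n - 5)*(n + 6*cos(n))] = -n*(n - 5)*(6*sin(n) - 1) + n*(n + 6*cos(n)) + (n - 5)*(n + 6*cos(n))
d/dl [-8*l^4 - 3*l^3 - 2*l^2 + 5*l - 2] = -32*l^3 - 9*l^2 - 4*l + 5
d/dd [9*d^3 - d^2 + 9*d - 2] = 27*d^2 - 2*d + 9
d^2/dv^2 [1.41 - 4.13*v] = 0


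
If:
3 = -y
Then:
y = -3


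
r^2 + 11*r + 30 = (r + 5)*(r + 6)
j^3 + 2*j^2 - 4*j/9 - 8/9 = (j - 2/3)*(j + 2/3)*(j + 2)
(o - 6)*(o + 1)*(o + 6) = o^3 + o^2 - 36*o - 36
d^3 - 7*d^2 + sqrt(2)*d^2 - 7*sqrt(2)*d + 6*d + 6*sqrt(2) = (d - 6)*(d - 1)*(d + sqrt(2))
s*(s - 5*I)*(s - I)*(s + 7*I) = s^4 + I*s^3 + 37*s^2 - 35*I*s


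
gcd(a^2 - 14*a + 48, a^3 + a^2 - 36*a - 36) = a - 6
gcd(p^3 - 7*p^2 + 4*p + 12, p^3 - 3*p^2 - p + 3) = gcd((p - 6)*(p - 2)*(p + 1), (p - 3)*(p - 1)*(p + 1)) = p + 1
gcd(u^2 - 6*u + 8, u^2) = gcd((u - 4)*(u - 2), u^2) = 1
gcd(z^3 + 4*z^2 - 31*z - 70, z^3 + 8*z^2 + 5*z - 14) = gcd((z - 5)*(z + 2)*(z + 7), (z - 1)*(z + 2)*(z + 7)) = z^2 + 9*z + 14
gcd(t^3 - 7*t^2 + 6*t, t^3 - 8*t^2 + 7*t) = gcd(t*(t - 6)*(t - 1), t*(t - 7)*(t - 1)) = t^2 - t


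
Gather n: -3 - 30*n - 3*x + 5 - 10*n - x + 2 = -40*n - 4*x + 4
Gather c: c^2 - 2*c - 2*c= c^2 - 4*c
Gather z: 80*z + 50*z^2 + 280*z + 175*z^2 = 225*z^2 + 360*z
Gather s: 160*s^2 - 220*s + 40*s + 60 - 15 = 160*s^2 - 180*s + 45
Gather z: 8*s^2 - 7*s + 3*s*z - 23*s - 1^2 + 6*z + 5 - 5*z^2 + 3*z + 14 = 8*s^2 - 30*s - 5*z^2 + z*(3*s + 9) + 18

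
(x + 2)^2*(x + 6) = x^3 + 10*x^2 + 28*x + 24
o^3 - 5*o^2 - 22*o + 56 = (o - 7)*(o - 2)*(o + 4)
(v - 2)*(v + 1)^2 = v^3 - 3*v - 2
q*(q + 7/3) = q^2 + 7*q/3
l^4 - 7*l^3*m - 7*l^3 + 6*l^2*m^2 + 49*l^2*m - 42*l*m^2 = l*(l - 7)*(l - 6*m)*(l - m)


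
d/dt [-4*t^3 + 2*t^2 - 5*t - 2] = -12*t^2 + 4*t - 5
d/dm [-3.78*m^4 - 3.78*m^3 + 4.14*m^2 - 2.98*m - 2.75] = -15.12*m^3 - 11.34*m^2 + 8.28*m - 2.98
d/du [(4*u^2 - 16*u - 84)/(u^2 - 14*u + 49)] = -40/(u^2 - 14*u + 49)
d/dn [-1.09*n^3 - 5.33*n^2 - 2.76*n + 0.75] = -3.27*n^2 - 10.66*n - 2.76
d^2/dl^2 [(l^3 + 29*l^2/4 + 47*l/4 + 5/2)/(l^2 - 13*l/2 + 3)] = 10*(157*l^3 - 186*l^2 - 204*l + 628)/(8*l^6 - 156*l^5 + 1086*l^4 - 3133*l^3 + 3258*l^2 - 1404*l + 216)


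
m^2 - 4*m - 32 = (m - 8)*(m + 4)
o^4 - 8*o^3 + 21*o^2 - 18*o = o*(o - 3)^2*(o - 2)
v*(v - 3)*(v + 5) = v^3 + 2*v^2 - 15*v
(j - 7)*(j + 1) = j^2 - 6*j - 7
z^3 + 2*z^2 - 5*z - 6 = (z - 2)*(z + 1)*(z + 3)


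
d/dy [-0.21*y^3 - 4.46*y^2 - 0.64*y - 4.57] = -0.63*y^2 - 8.92*y - 0.64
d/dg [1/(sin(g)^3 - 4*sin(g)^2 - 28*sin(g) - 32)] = (14 - 3*sin(g))*cos(g)/((sin(g) - 8)^2*(sin(g) + 2)^3)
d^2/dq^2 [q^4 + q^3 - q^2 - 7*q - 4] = 12*q^2 + 6*q - 2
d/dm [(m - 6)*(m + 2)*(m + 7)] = 3*m^2 + 6*m - 40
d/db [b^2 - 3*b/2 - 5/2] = 2*b - 3/2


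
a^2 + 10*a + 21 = (a + 3)*(a + 7)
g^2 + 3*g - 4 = (g - 1)*(g + 4)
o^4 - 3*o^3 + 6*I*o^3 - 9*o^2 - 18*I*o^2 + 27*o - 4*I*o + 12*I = (o - 3)*(o + I)^2*(o + 4*I)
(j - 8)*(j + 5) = j^2 - 3*j - 40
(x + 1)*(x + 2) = x^2 + 3*x + 2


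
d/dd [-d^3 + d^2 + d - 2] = -3*d^2 + 2*d + 1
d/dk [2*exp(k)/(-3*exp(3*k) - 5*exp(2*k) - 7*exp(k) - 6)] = (12*exp(3*k) + 10*exp(2*k) - 12)*exp(k)/(9*exp(6*k) + 30*exp(5*k) + 67*exp(4*k) + 106*exp(3*k) + 109*exp(2*k) + 84*exp(k) + 36)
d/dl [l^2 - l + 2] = 2*l - 1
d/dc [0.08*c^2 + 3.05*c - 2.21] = 0.16*c + 3.05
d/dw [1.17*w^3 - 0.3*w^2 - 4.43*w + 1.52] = 3.51*w^2 - 0.6*w - 4.43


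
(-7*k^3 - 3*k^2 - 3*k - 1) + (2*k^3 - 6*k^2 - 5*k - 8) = -5*k^3 - 9*k^2 - 8*k - 9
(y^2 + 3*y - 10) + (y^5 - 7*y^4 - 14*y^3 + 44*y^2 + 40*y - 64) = y^5 - 7*y^4 - 14*y^3 + 45*y^2 + 43*y - 74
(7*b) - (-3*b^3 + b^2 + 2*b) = 3*b^3 - b^2 + 5*b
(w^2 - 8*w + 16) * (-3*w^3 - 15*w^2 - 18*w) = -3*w^5 + 9*w^4 + 54*w^3 - 96*w^2 - 288*w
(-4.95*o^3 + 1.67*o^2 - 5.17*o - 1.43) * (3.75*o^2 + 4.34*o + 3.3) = -18.5625*o^5 - 15.2205*o^4 - 28.4747*o^3 - 22.2893*o^2 - 23.2672*o - 4.719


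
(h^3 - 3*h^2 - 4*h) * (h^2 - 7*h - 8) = h^5 - 10*h^4 + 9*h^3 + 52*h^2 + 32*h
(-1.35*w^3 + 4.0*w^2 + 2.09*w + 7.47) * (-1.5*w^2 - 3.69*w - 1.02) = 2.025*w^5 - 1.0185*w^4 - 16.518*w^3 - 22.9971*w^2 - 29.6961*w - 7.6194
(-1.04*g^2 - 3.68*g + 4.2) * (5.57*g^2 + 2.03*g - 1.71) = -5.7928*g^4 - 22.6088*g^3 + 17.702*g^2 + 14.8188*g - 7.182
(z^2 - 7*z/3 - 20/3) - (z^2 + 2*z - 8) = 4/3 - 13*z/3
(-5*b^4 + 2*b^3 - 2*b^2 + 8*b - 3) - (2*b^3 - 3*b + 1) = -5*b^4 - 2*b^2 + 11*b - 4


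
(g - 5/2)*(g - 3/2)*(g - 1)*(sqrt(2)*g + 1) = sqrt(2)*g^4 - 5*sqrt(2)*g^3 + g^3 - 5*g^2 + 31*sqrt(2)*g^2/4 - 15*sqrt(2)*g/4 + 31*g/4 - 15/4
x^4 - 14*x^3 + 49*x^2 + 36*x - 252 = (x - 7)*(x - 6)*(x - 3)*(x + 2)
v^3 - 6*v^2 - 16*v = v*(v - 8)*(v + 2)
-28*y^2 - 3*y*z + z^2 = (-7*y + z)*(4*y + z)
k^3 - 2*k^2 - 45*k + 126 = (k - 6)*(k - 3)*(k + 7)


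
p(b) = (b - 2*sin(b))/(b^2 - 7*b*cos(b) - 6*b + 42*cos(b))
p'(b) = (1 - 2*cos(b))/(b^2 - 7*b*cos(b) - 6*b + 42*cos(b)) + (b - 2*sin(b))*(-7*b*sin(b) - 2*b + 42*sin(b) + 7*cos(b) + 6)/(b^2 - 7*b*cos(b) - 6*b + 42*cos(b))^2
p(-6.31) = -0.04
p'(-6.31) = -0.01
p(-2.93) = 0.07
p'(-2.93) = -0.07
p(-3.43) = 0.13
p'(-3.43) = -0.20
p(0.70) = -0.02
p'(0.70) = -0.05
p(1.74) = 0.02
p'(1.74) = -0.15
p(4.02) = -0.33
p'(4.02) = -0.47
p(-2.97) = 0.07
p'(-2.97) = -0.07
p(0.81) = -0.03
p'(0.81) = -0.07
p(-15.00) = -0.07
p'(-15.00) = 0.03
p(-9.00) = -0.21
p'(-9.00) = 0.21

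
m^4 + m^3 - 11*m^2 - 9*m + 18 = (m - 3)*(m - 1)*(m + 2)*(m + 3)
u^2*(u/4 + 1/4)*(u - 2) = u^4/4 - u^3/4 - u^2/2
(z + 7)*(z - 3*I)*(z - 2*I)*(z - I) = z^4 + 7*z^3 - 6*I*z^3 - 11*z^2 - 42*I*z^2 - 77*z + 6*I*z + 42*I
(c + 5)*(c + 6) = c^2 + 11*c + 30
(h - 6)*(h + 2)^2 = h^3 - 2*h^2 - 20*h - 24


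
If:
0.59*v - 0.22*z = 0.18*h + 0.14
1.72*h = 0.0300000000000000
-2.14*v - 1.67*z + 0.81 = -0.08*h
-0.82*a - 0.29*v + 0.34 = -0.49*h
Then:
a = 0.32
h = 0.02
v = 0.29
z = 0.12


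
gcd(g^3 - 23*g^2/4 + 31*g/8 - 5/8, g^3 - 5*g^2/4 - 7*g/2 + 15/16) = g - 1/4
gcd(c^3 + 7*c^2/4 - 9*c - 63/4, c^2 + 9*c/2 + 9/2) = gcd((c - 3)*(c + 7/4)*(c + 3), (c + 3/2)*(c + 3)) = c + 3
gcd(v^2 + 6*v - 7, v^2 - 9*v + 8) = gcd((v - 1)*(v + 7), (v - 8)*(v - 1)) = v - 1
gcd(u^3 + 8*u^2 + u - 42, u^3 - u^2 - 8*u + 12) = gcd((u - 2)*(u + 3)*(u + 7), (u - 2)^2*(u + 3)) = u^2 + u - 6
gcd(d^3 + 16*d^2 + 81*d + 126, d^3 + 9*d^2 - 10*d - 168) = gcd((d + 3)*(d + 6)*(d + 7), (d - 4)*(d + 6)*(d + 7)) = d^2 + 13*d + 42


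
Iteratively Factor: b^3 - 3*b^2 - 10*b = (b)*(b^2 - 3*b - 10) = b*(b - 5)*(b + 2)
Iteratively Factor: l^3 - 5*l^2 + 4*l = (l - 1)*(l^2 - 4*l) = l*(l - 1)*(l - 4)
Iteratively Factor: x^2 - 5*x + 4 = (x - 1)*(x - 4)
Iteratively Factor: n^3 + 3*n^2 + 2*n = (n + 2)*(n^2 + n) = n*(n + 2)*(n + 1)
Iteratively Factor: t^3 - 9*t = (t + 3)*(t^2 - 3*t) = (t - 3)*(t + 3)*(t)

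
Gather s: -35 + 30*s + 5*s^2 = 5*s^2 + 30*s - 35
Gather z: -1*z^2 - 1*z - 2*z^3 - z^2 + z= -2*z^3 - 2*z^2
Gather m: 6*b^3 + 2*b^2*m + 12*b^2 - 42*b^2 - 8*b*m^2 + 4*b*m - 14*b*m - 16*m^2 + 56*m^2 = 6*b^3 - 30*b^2 + m^2*(40 - 8*b) + m*(2*b^2 - 10*b)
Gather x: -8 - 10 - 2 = -20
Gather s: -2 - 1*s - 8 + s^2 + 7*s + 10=s^2 + 6*s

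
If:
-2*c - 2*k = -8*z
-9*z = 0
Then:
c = -k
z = 0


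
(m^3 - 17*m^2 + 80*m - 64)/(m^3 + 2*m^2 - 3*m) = (m^2 - 16*m + 64)/(m*(m + 3))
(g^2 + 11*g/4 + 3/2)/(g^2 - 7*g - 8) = (4*g^2 + 11*g + 6)/(4*(g^2 - 7*g - 8))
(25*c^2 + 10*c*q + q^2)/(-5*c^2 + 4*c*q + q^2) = (5*c + q)/(-c + q)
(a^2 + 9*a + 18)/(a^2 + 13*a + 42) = (a + 3)/(a + 7)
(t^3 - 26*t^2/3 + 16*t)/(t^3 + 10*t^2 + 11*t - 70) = t*(3*t^2 - 26*t + 48)/(3*(t^3 + 10*t^2 + 11*t - 70))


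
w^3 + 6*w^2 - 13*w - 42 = (w - 3)*(w + 2)*(w + 7)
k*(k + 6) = k^2 + 6*k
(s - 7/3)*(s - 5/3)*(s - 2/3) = s^3 - 14*s^2/3 + 59*s/9 - 70/27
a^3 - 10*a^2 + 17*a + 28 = (a - 7)*(a - 4)*(a + 1)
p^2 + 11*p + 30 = (p + 5)*(p + 6)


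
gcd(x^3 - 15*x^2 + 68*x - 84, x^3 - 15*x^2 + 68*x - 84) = x^3 - 15*x^2 + 68*x - 84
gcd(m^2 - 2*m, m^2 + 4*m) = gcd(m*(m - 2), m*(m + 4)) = m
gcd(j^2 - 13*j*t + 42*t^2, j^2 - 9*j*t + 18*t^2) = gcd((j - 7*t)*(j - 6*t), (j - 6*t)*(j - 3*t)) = -j + 6*t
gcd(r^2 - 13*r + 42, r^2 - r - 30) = r - 6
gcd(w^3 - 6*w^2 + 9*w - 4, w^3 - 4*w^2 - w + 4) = w^2 - 5*w + 4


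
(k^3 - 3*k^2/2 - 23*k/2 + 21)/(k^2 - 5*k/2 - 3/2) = (2*k^2 + 3*k - 14)/(2*k + 1)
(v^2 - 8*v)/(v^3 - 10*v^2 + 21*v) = (v - 8)/(v^2 - 10*v + 21)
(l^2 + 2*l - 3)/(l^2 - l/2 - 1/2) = 2*(l + 3)/(2*l + 1)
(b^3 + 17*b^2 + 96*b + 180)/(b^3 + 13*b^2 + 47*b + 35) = (b^2 + 12*b + 36)/(b^2 + 8*b + 7)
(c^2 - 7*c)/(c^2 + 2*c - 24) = c*(c - 7)/(c^2 + 2*c - 24)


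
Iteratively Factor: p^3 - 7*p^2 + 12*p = (p)*(p^2 - 7*p + 12) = p*(p - 4)*(p - 3)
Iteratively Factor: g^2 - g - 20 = (g - 5)*(g + 4)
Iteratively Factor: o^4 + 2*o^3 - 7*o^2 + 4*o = (o)*(o^3 + 2*o^2 - 7*o + 4) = o*(o - 1)*(o^2 + 3*o - 4) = o*(o - 1)^2*(o + 4)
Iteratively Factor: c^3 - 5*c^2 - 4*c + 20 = (c - 5)*(c^2 - 4) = (c - 5)*(c + 2)*(c - 2)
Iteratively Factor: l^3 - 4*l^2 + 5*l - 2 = (l - 1)*(l^2 - 3*l + 2) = (l - 2)*(l - 1)*(l - 1)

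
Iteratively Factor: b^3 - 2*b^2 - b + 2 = (b - 1)*(b^2 - b - 2) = (b - 2)*(b - 1)*(b + 1)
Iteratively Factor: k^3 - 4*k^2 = (k)*(k^2 - 4*k) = k*(k - 4)*(k)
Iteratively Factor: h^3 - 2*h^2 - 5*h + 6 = (h - 1)*(h^2 - h - 6) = (h - 1)*(h + 2)*(h - 3)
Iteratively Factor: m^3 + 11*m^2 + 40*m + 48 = (m + 4)*(m^2 + 7*m + 12) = (m + 4)^2*(m + 3)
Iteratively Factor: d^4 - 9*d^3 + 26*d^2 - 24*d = (d - 3)*(d^3 - 6*d^2 + 8*d) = (d - 4)*(d - 3)*(d^2 - 2*d) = (d - 4)*(d - 3)*(d - 2)*(d)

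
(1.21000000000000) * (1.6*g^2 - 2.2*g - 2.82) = 1.936*g^2 - 2.662*g - 3.4122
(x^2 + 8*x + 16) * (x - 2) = x^3 + 6*x^2 - 32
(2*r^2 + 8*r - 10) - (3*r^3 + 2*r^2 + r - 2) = -3*r^3 + 7*r - 8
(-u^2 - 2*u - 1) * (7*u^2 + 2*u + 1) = -7*u^4 - 16*u^3 - 12*u^2 - 4*u - 1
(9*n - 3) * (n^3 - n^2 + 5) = 9*n^4 - 12*n^3 + 3*n^2 + 45*n - 15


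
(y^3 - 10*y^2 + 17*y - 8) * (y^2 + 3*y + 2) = y^5 - 7*y^4 - 11*y^3 + 23*y^2 + 10*y - 16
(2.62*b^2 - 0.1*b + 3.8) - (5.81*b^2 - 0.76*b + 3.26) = -3.19*b^2 + 0.66*b + 0.54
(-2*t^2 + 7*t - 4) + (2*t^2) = 7*t - 4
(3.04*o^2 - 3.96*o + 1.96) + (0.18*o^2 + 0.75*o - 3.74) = 3.22*o^2 - 3.21*o - 1.78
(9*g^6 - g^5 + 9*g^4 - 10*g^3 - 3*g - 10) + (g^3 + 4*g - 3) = 9*g^6 - g^5 + 9*g^4 - 9*g^3 + g - 13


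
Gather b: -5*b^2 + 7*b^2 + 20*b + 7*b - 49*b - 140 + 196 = 2*b^2 - 22*b + 56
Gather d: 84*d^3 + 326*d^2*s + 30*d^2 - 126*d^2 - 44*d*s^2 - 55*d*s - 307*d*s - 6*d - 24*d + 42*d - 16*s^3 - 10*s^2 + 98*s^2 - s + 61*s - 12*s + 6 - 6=84*d^3 + d^2*(326*s - 96) + d*(-44*s^2 - 362*s + 12) - 16*s^3 + 88*s^2 + 48*s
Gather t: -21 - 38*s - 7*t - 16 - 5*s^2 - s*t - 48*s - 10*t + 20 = -5*s^2 - 86*s + t*(-s - 17) - 17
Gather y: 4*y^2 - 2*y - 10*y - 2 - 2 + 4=4*y^2 - 12*y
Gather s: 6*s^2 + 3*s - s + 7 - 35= 6*s^2 + 2*s - 28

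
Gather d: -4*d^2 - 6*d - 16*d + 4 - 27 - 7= -4*d^2 - 22*d - 30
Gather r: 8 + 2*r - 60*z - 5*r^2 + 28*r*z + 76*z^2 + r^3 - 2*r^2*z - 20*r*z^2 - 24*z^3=r^3 + r^2*(-2*z - 5) + r*(-20*z^2 + 28*z + 2) - 24*z^3 + 76*z^2 - 60*z + 8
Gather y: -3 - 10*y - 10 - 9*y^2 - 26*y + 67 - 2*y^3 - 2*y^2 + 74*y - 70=-2*y^3 - 11*y^2 + 38*y - 16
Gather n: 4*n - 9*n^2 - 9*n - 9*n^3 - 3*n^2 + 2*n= -9*n^3 - 12*n^2 - 3*n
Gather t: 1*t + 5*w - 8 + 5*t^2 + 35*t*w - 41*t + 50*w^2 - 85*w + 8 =5*t^2 + t*(35*w - 40) + 50*w^2 - 80*w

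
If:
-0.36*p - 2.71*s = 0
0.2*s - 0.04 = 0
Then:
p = -1.51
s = 0.20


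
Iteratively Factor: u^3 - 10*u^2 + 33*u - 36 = (u - 3)*(u^2 - 7*u + 12) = (u - 3)^2*(u - 4)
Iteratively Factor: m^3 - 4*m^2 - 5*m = (m)*(m^2 - 4*m - 5) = m*(m - 5)*(m + 1)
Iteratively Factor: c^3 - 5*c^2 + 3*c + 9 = (c - 3)*(c^2 - 2*c - 3) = (c - 3)^2*(c + 1)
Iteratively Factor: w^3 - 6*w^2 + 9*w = (w)*(w^2 - 6*w + 9) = w*(w - 3)*(w - 3)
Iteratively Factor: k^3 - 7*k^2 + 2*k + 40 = (k - 4)*(k^2 - 3*k - 10) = (k - 5)*(k - 4)*(k + 2)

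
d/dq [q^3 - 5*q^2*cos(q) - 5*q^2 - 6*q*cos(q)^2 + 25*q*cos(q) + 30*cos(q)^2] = 5*q^2*sin(q) + 3*q^2 - 25*q*sin(q) + 6*q*sin(2*q) - 10*q*cos(q) - 10*q - 30*sin(2*q) - 6*cos(q)^2 + 25*cos(q)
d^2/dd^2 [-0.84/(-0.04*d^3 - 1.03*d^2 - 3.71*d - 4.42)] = (-(0.2016*d + 1.7304)*(0.04*d^3 + 1.03*d^2 + 3.71*d + 4.42) + 0.84*(0.12*d^2 + 2.06*d + 3.71)*(0.24*d^2 + 4.12*d + 7.42))/(0.04*d^3 + 1.03*d^2 + 3.71*d + 4.42)^3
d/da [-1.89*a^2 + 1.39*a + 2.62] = 1.39 - 3.78*a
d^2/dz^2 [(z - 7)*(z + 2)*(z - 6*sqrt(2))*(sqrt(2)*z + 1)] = 12*sqrt(2)*z^2 - 66*z - 30*sqrt(2)*z - 40*sqrt(2) + 110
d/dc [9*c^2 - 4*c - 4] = 18*c - 4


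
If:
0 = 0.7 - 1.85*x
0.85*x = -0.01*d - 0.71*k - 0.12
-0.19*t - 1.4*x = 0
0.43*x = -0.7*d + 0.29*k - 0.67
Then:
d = -1.44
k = -0.60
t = -2.79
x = 0.38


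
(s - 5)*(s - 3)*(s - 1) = s^3 - 9*s^2 + 23*s - 15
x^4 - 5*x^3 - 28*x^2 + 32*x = x*(x - 8)*(x - 1)*(x + 4)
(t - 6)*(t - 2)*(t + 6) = t^3 - 2*t^2 - 36*t + 72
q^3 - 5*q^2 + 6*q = q*(q - 3)*(q - 2)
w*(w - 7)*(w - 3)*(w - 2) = w^4 - 12*w^3 + 41*w^2 - 42*w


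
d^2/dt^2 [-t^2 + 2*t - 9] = -2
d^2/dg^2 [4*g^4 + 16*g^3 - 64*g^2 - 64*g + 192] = 48*g^2 + 96*g - 128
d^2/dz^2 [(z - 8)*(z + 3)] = 2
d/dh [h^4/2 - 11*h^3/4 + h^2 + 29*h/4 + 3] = 2*h^3 - 33*h^2/4 + 2*h + 29/4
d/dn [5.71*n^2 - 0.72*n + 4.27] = 11.42*n - 0.72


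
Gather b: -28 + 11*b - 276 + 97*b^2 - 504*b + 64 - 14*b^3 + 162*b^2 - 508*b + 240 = -14*b^3 + 259*b^2 - 1001*b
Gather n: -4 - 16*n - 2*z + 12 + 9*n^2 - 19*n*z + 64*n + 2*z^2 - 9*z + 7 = 9*n^2 + n*(48 - 19*z) + 2*z^2 - 11*z + 15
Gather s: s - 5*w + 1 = s - 5*w + 1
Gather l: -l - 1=-l - 1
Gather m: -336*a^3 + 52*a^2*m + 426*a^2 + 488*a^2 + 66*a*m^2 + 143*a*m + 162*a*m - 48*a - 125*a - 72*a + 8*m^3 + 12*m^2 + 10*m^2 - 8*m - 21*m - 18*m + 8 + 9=-336*a^3 + 914*a^2 - 245*a + 8*m^3 + m^2*(66*a + 22) + m*(52*a^2 + 305*a - 47) + 17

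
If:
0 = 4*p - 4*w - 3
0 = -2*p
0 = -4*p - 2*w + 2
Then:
No Solution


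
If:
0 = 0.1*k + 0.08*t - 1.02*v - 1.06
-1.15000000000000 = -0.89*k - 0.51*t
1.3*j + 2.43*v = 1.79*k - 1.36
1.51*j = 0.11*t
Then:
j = 0.20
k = -0.25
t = 2.70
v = -0.85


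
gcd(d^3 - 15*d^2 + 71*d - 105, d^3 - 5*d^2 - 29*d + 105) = d^2 - 10*d + 21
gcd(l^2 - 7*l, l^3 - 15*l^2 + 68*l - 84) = l - 7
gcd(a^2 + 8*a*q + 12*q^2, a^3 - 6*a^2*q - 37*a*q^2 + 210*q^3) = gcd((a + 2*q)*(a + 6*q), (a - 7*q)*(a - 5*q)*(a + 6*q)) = a + 6*q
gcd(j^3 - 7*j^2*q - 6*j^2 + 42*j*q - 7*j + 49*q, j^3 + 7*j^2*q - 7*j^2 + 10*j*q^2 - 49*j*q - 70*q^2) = j - 7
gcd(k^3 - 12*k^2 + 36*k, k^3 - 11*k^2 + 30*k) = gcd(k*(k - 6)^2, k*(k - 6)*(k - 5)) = k^2 - 6*k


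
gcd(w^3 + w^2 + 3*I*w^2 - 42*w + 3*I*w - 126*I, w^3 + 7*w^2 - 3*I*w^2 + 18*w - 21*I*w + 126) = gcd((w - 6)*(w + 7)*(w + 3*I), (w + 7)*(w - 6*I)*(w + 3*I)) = w^2 + w*(7 + 3*I) + 21*I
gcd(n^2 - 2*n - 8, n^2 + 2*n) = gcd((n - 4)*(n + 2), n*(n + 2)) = n + 2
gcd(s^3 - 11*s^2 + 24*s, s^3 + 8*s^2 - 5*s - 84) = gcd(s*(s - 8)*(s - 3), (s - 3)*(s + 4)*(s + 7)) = s - 3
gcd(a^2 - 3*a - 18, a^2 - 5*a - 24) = a + 3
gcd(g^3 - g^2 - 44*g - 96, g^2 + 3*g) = g + 3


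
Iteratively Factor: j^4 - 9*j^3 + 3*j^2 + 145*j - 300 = (j + 4)*(j^3 - 13*j^2 + 55*j - 75) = (j - 3)*(j + 4)*(j^2 - 10*j + 25) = (j - 5)*(j - 3)*(j + 4)*(j - 5)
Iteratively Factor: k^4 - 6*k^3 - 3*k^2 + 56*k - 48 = (k - 4)*(k^3 - 2*k^2 - 11*k + 12) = (k - 4)*(k + 3)*(k^2 - 5*k + 4) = (k - 4)*(k - 1)*(k + 3)*(k - 4)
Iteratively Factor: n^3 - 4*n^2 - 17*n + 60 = (n - 5)*(n^2 + n - 12) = (n - 5)*(n - 3)*(n + 4)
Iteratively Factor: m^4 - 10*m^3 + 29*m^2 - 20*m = (m - 5)*(m^3 - 5*m^2 + 4*m) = (m - 5)*(m - 4)*(m^2 - m) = (m - 5)*(m - 4)*(m - 1)*(m)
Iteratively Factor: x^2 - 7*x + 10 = (x - 5)*(x - 2)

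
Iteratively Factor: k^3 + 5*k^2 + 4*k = (k + 1)*(k^2 + 4*k) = (k + 1)*(k + 4)*(k)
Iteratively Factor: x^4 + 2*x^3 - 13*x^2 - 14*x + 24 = (x - 3)*(x^3 + 5*x^2 + 2*x - 8) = (x - 3)*(x + 4)*(x^2 + x - 2) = (x - 3)*(x - 1)*(x + 4)*(x + 2)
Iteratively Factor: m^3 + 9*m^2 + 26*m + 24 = (m + 2)*(m^2 + 7*m + 12) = (m + 2)*(m + 3)*(m + 4)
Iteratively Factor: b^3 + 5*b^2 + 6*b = (b)*(b^2 + 5*b + 6) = b*(b + 2)*(b + 3)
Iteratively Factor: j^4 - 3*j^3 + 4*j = (j - 2)*(j^3 - j^2 - 2*j) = (j - 2)*(j + 1)*(j^2 - 2*j) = j*(j - 2)*(j + 1)*(j - 2)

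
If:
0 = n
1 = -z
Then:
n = 0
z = -1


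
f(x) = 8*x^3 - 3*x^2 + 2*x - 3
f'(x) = 24*x^2 - 6*x + 2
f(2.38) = 92.62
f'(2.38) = 123.67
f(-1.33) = -29.79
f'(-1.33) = 52.43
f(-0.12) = -3.30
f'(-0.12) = 3.07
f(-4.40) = -751.35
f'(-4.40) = 493.04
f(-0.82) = -11.07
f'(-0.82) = 23.06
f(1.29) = 11.76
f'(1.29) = 34.20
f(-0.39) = -4.71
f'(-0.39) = 7.99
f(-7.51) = -3575.74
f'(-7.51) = 1400.66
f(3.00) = 192.00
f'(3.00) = 200.00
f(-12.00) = -14283.00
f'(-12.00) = 3530.00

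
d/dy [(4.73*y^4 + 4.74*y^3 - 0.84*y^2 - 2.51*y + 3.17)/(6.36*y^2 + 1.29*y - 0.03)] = (60.1656*y^5 + 48.4515*y^4 + 11.6616*y^3 + 14.4534*y^2 - 40.272*y - 4.014)/(40.4496*y^4 + 16.4088*y^3 + 1.2825*y^2 - 0.0774*y + 0.0009)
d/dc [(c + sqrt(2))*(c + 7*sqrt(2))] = 2*c + 8*sqrt(2)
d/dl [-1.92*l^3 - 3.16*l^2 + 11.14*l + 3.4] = -5.76*l^2 - 6.32*l + 11.14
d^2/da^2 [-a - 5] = 0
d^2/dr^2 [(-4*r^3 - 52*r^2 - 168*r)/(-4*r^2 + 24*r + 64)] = 8*(43*r^3 + 228*r^2 + 696*r - 176)/(r^6 - 18*r^5 + 60*r^4 + 360*r^3 - 960*r^2 - 4608*r - 4096)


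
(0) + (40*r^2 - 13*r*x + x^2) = 40*r^2 - 13*r*x + x^2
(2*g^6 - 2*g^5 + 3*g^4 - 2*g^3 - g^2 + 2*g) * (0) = 0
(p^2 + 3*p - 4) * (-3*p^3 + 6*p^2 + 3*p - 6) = -3*p^5 - 3*p^4 + 33*p^3 - 21*p^2 - 30*p + 24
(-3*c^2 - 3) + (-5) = -3*c^2 - 8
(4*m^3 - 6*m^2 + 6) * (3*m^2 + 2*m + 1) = 12*m^5 - 10*m^4 - 8*m^3 + 12*m^2 + 12*m + 6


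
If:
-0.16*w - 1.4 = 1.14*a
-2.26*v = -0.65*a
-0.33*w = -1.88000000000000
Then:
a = -2.03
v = -0.58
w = 5.70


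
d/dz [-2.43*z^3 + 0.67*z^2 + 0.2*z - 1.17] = -7.29*z^2 + 1.34*z + 0.2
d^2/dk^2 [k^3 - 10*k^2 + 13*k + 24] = 6*k - 20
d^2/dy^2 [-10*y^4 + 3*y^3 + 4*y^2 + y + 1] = -120*y^2 + 18*y + 8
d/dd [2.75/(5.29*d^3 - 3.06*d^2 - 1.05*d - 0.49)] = (-43.6425*d^2 + 16.83*d + 2.8875)/(-5.29*d^3 + 3.06*d^2 + 1.05*d + 0.49)^2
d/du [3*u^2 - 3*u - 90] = 6*u - 3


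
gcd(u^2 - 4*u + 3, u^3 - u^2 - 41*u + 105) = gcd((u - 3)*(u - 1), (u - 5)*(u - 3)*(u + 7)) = u - 3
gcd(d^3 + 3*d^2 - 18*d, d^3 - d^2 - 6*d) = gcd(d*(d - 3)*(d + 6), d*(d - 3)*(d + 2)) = d^2 - 3*d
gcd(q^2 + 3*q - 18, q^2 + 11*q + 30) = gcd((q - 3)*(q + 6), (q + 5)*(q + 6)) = q + 6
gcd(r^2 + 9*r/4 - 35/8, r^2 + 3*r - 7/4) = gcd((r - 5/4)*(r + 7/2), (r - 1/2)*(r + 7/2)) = r + 7/2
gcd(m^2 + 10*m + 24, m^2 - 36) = m + 6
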